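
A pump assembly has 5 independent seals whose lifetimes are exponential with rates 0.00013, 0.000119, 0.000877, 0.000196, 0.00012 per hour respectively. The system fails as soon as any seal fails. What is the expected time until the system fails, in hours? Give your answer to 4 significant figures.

693.5

The time to first failure is exponential with rate Σλ = 0.00013 + 0.000119 + 0.000877 + 0.000196 + 0.00012 = 0.001442.
E[min] = 1/Σλ = 1/0.001442 = 693.481 hours.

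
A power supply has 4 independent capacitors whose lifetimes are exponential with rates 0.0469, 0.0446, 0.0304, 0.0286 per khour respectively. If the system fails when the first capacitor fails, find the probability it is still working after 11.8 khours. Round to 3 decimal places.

The time to first failure is exponential with rate Σλ = 0.0469 + 0.0446 + 0.0304 + 0.0286 = 0.1505.
P(min > 11.8) = e^(−0.1505·11.8) = e^(−1.7759) ≈ 0.169.

0.169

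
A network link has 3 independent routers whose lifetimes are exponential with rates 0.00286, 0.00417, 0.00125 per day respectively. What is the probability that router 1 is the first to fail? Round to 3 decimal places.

0.345

The time to first failure is exponential with rate Σλ = 0.00286 + 0.00417 + 0.00125 = 0.00828.
P(router 1 first) = λ_1/Σλ = 0.00286/0.00828 ≈ 0.345.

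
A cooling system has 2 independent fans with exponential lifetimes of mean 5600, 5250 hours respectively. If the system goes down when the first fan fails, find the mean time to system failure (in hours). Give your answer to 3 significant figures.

2710

The first failure time is exponential with rate Σλ_i = 1/5600 + 1/5250 = 0.000369048 per hour.
E[min] = 1/Σλ = 1/0.000369048 = 2709.68 hours.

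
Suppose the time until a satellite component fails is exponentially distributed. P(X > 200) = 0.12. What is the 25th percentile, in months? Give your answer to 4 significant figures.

e^(−λ·200) = 0.12 ⇒ λ = −ln(0.12)/200 = 0.0106013.
25th percentile: 1 − e^(−λt) = 0.25, t = −ln(0.75)/λ = 27.1364 months.

27.14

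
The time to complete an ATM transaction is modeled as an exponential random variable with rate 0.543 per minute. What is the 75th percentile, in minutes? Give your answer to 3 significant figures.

Set 1 − e^(−λt) = 0.75, so t = −ln(0.25)/λ = 1.3863/0.543 ≈ 2.55303 minutes.

2.55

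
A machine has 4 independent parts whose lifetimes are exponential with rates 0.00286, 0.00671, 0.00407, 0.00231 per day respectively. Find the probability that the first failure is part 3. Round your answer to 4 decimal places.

The time to first failure is exponential with rate Σλ = 0.00286 + 0.00671 + 0.00407 + 0.00231 = 0.01595.
P(part 3 first) = λ_3/Σλ = 0.00407/0.01595 ≈ 0.2552.

0.2552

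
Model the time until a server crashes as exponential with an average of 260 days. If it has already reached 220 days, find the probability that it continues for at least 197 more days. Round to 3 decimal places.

0.469

The rate is λ = 1/260 = 0.00384615 per day.
By the memoryless property, P(X > 220+197 | X > 220) = P(X > 197).
P(X > 197) = e^(−0.75769) ≈ 0.469.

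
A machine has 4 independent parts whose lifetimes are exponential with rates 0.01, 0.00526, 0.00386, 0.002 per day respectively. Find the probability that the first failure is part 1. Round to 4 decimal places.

The time to first failure is exponential with rate Σλ = 0.01 + 0.00526 + 0.00386 + 0.002 = 0.02112.
P(part 1 first) = λ_1/Σλ = 0.01/0.02112 ≈ 0.4735.

0.4735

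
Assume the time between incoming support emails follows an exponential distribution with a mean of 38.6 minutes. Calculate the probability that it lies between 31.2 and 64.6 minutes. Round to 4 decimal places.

The rate is λ = 1/38.6 = 0.0259067 per minute.
P(31.2 < X < 64.6) = e^(−λ·31.2) − e^(−λ·64.6) = 0.44562 − 0.18758 ≈ 0.2580.

0.2580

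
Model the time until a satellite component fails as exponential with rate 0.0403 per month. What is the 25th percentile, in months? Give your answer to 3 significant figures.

Set 1 − e^(−λt) = 0.25, so t = −ln(0.75)/λ = 0.28768/0.0403 ≈ 7.13851 months.

7.14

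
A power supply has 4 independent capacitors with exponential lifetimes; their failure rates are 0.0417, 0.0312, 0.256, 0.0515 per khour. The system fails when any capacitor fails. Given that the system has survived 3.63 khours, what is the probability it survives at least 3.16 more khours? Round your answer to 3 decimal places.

Time to first failure ~ Exp(Σλ) with Σλ = 0.3804.
By memorylessness, P(T > 3.63+3.16 | T > 3.63) = P(T > 3.16) = e^(−0.3804·3.16) ≈ 0.301.

0.301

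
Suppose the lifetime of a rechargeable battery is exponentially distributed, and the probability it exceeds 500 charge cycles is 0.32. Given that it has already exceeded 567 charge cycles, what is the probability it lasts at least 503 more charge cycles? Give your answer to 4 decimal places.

From e^(−λ·500) = 0.32, λ = −ln(0.32)/500 = 0.00227887.
Memoryless: P(X > 567+503 | X > 567) = P(X > 503) = e^(−0.00227887·503) ≈ 0.3178.

0.3178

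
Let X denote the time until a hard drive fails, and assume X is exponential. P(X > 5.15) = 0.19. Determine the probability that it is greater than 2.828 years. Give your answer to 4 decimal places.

e^(−λ·5.15) = 0.19 ⇒ λ = −ln(0.19)/5.15 = 0.322472.
P(X > 2.828) = e^(−0.322472·2.828) = e^(−0.91195) ≈ 0.4017.

0.4017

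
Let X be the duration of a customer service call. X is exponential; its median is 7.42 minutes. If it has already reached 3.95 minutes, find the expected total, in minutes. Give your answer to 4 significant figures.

For an exponential, median = ln(2)/λ, so λ = ln 2 / 7.42 = 0.0934161 per minute.
By memorylessness, E[X | X > 3.95] = 3.95 + 1/λ = 3.95 + 10.7048 = 14.6548 minutes.

14.65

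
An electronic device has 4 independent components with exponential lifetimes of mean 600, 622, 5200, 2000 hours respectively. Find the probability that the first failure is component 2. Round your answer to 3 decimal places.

0.405

Rates: λ_i = 1/mean_i → 0.00166667, 0.00160772, 0.000192308, 0.0005; Σλ = 0.00396669.
P(component 2 first) = λ_2/Σλ = 0.00160772/0.00396669 ≈ 0.405.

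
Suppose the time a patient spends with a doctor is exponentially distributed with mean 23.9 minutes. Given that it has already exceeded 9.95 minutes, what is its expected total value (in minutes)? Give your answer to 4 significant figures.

33.85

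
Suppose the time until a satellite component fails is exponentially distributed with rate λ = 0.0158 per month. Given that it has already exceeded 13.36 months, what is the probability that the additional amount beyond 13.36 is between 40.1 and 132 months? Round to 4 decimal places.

0.4065

Memoryless: the residual past 13.36 is again Exp(λ).
P(40.1 < residual < 132) = e^(−λ·40.1) − e^(−λ·132) = 0.53069 − 0.12423 ≈ 0.4065.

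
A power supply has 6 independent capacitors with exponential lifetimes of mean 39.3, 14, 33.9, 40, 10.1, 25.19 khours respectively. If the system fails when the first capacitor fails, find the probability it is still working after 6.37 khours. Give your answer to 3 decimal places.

0.158

The first failure time is exponential with rate Σλ_i = 1/39.3 + 1/14 + 1/33.9 + 1/40 + 1/10.1 + 1/25.19 = 0.290081 per khour.
P(min > 6.37) = e^(−0.290081·6.37) = e^(−1.8478) ≈ 0.158.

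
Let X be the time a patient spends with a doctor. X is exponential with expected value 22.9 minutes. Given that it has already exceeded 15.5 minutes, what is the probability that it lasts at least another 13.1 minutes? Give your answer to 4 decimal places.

0.5644

The rate is λ = 1/22.9 = 0.0436681 per minute.
P(X > s+t | X > s) = e^(−λ(s+t))/e^(−λs) = e^(−λt), independent of s = 15.5.
P(X > 13.1) = e^(−0.57205) ≈ 0.5644.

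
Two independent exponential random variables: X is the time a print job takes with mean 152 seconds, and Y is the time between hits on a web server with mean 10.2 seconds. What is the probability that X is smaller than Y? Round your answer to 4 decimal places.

λ_1 = 1/152 = 0.00657895, λ_2 = 1/10.2 = 0.0980392.
For independent exponentials, P(X < Y) = λ_1/(λ_1+λ_2) = 0.00657895/0.104618 ≈ 0.0629.

0.0629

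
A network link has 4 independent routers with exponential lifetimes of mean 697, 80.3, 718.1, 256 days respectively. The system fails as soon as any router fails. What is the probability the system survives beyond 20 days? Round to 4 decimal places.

0.6813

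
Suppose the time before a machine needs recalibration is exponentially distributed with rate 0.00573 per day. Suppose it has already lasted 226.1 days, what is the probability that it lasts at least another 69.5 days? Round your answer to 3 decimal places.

0.672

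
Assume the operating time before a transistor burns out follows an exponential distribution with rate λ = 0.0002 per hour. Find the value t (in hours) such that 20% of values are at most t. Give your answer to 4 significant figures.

Set 1 − e^(−λt) = 0.2, so t = −ln(0.8)/λ = 0.22314/0.0002 ≈ 1115.72 hours.

1116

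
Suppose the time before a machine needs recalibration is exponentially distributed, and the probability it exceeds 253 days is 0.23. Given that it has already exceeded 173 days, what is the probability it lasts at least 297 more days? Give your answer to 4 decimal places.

From e^(−λ·253) = 0.23, λ = −ln(0.23)/253 = 0.005809.
Memoryless: P(X > 173+297 | X > 173) = P(X > 297) = e^(−0.005809·297) ≈ 0.1781.

0.1781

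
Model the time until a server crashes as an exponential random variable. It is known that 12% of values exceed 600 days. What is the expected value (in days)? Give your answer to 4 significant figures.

e^(−λ·600) = 0.12 ⇒ λ = −ln(0.12)/600 = 0.00353377.
Mean = 1/λ = 282.984 days.

283.0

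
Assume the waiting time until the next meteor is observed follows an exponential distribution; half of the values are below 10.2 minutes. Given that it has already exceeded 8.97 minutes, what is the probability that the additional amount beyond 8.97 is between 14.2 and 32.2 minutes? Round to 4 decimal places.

0.2689

For an exponential, median = ln(2)/λ, so λ = ln 2 / 10.2 = 0.0679556 per minute.
Memoryless: the residual past 8.97 is again Exp(λ).
P(14.2 < residual < 32.2) = e^(−λ·14.2) − e^(−λ·32.2) = 0.38099 − 0.11212 ≈ 0.2689.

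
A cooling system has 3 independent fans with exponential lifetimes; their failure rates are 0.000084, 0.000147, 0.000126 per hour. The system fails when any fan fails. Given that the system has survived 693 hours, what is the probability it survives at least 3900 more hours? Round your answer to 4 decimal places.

0.2485

Time to first failure ~ Exp(Σλ) with Σλ = 0.000357.
By memorylessness, P(T > 693+3900 | T > 693) = P(T > 3900) = e^(−0.000357·3900) ≈ 0.2485.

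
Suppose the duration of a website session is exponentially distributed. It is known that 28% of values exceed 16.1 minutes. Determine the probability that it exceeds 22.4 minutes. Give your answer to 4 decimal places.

e^(−λ·16.1) = 0.28 ⇒ λ = −ln(0.28)/16.1 = 0.0790662.
P(X > 22.4) = e^(−0.0790662·22.4) = e^(−1.7711) ≈ 0.1701.

0.1701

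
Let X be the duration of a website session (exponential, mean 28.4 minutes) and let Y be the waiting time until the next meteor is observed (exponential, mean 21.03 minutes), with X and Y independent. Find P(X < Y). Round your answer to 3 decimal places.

λ_1 = 1/28.4 = 0.0352113, λ_2 = 1/21.03 = 0.0475511.
For independent exponentials, P(X < Y) = λ_1/(λ_1+λ_2) = 0.0352113/0.0827624 ≈ 0.425.

0.425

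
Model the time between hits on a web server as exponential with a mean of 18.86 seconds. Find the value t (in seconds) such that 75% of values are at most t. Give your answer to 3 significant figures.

The rate is λ = 1/18.86 = 0.0530223 per second.
Set 1 − e^(−λt) = 0.75, so t = −ln(0.25)/λ = 1.3863/0.0530223 ≈ 26.1455 seconds.

26.1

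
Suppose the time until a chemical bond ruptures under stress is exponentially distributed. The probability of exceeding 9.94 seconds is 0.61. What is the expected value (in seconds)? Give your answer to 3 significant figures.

20.1

e^(−λ·9.94) = 0.61 ⇒ λ = −ln(0.61)/9.94 = 0.049728.
Mean = 1/λ = 20.1094 seconds.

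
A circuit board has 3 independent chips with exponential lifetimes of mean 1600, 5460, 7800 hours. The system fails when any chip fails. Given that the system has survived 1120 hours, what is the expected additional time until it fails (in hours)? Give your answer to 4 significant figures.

1068

First-failure rate Σλ = 1/1600 + 1/5460 + 1/7800 = 0.000936355.
By memorylessness the expected residual is 1/Σλ = 1067.97 hours, regardless of the 1120 already elapsed.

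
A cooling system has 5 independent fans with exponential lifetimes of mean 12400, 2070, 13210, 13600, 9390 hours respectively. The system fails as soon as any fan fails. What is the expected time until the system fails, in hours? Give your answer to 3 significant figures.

The first failure time is exponential with rate Σλ_i = 1/12400 + 1/2070 + 1/13210 + 1/13600 + 1/9390 = 0.000819463 per hour.
E[min] = 1/Σλ = 1/0.000819463 = 1220.31 hours.

1220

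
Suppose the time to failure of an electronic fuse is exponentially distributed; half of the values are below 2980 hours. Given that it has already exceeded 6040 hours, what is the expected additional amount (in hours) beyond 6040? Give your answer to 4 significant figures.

For an exponential, median = ln(2)/λ, so λ = ln 2 / 2980 = 0.0002326 per hour.
By memorylessness, the remaining amount past any threshold is again Exp(λ) with mean 1/λ = 4299.23 hours.

4299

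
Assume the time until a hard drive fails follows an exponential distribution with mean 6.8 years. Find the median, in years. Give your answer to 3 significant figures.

4.71

The rate is λ = 1/6.8 = 0.147059 per year.
Set 1 − e^(−λt) = 0.5, so t = −ln(0.5)/λ = 0.69315/0.147059 ≈ 4.7134 years.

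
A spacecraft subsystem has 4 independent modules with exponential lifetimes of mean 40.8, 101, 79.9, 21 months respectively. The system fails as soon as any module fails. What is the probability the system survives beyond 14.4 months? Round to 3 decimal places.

0.256

The first failure time is exponential with rate Σλ_i = 1/40.8 + 1/101 + 1/79.9 + 1/21 = 0.0945455 per month.
P(min > 14.4) = e^(−0.0945455·14.4) = e^(−1.3615) ≈ 0.256.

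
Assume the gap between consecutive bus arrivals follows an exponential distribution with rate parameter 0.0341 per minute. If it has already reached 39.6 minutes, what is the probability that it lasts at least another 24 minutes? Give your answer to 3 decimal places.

0.441

The exponential is memoryless, so the remaining time is again Exp(λ): the condition X > 39.6 is irrelevant.
P(X > 24) = e^(−0.8184) ≈ 0.441.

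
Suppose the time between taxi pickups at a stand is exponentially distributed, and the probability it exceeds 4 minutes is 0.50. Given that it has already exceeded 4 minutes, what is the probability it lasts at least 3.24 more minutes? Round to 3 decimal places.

From e^(−λ·4) = 0.50, λ = −ln(0.50)/4 = 0.173287.
Memoryless: P(X > 4+3.24 | X > 4) = P(X > 3.24) = e^(−0.173287·3.24) ≈ 0.570.

0.570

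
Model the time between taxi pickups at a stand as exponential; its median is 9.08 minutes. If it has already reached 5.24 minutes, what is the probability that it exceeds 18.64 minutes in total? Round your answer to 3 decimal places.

For an exponential, median = ln(2)/λ, so λ = ln 2 / 9.08 = 0.0763378 per minute.
The exponential is memoryless, so the remaining time is again Exp(λ): the condition X > 5.24 is irrelevant.
P(X > 13.4) = e^(−1.0229) ≈ 0.360.

0.360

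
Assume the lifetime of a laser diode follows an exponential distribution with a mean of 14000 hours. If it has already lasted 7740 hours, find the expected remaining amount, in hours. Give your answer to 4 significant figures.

14000

The rate is λ = 1/14000 = 0.0000714286 per hour.
By memorylessness, the remaining amount past any threshold is again Exp(λ) with mean 1/λ = 14000 hours.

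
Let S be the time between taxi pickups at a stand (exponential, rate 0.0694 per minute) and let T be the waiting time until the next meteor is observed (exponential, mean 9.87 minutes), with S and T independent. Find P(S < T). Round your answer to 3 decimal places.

λ_1 = 0.0694, λ_2 = 1/9.87 = 0.101317.
For independent exponentials, P(S < T) = λ_1/(λ_1+λ_2) = 0.0694/0.170717 ≈ 0.407.

0.407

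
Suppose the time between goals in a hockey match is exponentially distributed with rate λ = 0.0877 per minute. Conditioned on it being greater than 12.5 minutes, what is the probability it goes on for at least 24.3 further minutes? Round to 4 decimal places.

P(X > s+t | X > s) = e^(−λ(s+t))/e^(−λs) = e^(−λt), independent of s = 12.5.
P(X > 24.3) = e^(−2.1311) ≈ 0.1187.

0.1187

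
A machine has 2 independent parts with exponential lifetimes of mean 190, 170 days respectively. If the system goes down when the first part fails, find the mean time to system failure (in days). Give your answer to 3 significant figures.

The first failure time is exponential with rate Σλ_i = 1/190 + 1/170 = 0.0111455 per day.
E[min] = 1/Σλ = 1/0.0111455 = 89.7222 days.

89.7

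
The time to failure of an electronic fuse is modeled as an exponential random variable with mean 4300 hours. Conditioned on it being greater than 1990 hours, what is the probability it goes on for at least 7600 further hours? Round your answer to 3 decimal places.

0.171

The rate is λ = 1/4300 = 0.000232558 per hour.
The exponential is memoryless, so the remaining time is again Exp(λ): the condition X > 1990 is irrelevant.
P(X > 7600) = e^(−1.7674) ≈ 0.171.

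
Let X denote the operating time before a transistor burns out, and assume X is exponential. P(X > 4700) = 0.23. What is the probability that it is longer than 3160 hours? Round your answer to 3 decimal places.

e^(−λ·4700) = 0.23 ⇒ λ = −ln(0.23)/4700 = 0.000312697.
P(X > 3160) = e^(−0.000312697·3160) = e^(−0.98812) ≈ 0.372.

0.372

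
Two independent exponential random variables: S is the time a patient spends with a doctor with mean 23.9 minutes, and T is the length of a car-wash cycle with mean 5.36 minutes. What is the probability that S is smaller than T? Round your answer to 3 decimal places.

λ_1 = 1/23.9 = 0.041841, λ_2 = 1/5.36 = 0.186567.
For independent exponentials, P(S < T) = λ_1/(λ_1+λ_2) = 0.041841/0.228408 ≈ 0.183.

0.183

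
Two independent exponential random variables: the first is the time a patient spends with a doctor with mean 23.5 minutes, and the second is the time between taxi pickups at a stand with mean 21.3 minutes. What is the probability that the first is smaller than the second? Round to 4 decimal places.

λ_1 = 1/23.5 = 0.0425532, λ_2 = 1/21.3 = 0.0469484.
For independent exponentials, P(the first < the second) = λ_1/(λ_1+λ_2) = 0.0425532/0.0895015 ≈ 0.4754.

0.4754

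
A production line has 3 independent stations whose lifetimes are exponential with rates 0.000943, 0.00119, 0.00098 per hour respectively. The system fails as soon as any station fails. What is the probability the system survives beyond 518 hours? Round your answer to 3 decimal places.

0.199

The time to first failure is exponential with rate Σλ = 0.000943 + 0.00119 + 0.00098 = 0.003113.
P(min > 518) = e^(−0.003113·518) = e^(−1.6125) ≈ 0.199.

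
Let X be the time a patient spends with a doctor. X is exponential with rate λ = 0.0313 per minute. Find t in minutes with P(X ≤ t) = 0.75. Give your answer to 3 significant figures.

Set 1 − e^(−λt) = 0.75, so t = −ln(0.25)/λ = 1.3863/0.0313 ≈ 44.2906 minutes.

44.3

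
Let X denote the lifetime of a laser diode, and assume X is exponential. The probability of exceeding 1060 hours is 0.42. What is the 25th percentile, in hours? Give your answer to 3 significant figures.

352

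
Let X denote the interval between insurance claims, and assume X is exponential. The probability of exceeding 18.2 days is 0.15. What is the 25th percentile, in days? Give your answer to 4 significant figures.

2.760

e^(−λ·18.2) = 0.15 ⇒ λ = −ln(0.15)/18.2 = 0.104237.
25th percentile: 1 − e^(−λt) = 0.25, t = −ln(0.75)/λ = 2.75987 days.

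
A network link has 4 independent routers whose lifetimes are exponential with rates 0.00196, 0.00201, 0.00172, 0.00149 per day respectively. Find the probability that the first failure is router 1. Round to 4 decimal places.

The time to first failure is exponential with rate Σλ = 0.00196 + 0.00201 + 0.00172 + 0.00149 = 0.00718.
P(router 1 first) = λ_1/Σλ = 0.00196/0.00718 ≈ 0.2730.

0.2730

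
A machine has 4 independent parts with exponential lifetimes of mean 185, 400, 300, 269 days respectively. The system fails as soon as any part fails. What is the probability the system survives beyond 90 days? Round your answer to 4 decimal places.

0.2603

The first failure time is exponential with rate Σλ_i = 1/185 + 1/400 + 1/300 + 1/269 = 0.0149562 per day.
P(min > 90) = e^(−0.0149562·90) = e^(−1.3461) ≈ 0.2603.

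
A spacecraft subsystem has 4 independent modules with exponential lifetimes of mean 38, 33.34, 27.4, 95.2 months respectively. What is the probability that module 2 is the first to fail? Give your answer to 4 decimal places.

0.2903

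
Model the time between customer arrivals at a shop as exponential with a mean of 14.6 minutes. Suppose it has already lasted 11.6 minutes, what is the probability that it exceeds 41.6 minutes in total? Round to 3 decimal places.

The rate is λ = 1/14.6 = 0.0684932 per minute.
By the memoryless property, P(X > 11.6+30 | X > 11.6) = P(X > 30).
P(X > 30) = e^(−2.0548) ≈ 0.128.

0.128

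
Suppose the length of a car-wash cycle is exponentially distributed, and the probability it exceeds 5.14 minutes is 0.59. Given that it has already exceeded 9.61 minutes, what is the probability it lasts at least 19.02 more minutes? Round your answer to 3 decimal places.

From e^(−λ·5.14) = 0.59, λ = −ln(0.59)/5.14 = 0.102652.
Memoryless: P(X > 9.61+19.02 | X > 9.61) = P(X > 19.02) = e^(−0.102652·19.02) ≈ 0.142.

0.142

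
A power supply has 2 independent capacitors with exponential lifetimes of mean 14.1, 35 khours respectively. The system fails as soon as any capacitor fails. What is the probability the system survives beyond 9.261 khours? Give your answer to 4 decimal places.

0.3980

The first failure time is exponential with rate Σλ_i = 1/14.1 + 1/35 = 0.0994934 per khour.
P(min > 9.261) = e^(−0.0994934·9.261) = e^(−0.92141) ≈ 0.3980.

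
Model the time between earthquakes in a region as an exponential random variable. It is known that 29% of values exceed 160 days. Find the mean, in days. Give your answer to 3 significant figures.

129

e^(−λ·160) = 0.29 ⇒ λ = −ln(0.29)/160 = 0.00773671.
Mean = 1/λ = 129.254 days.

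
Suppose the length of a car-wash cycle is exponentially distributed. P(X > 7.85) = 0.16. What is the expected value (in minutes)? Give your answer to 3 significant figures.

e^(−λ·7.85) = 0.16 ⇒ λ = −ln(0.16)/7.85 = 0.23345.
Mean = 1/λ = 4.28357 minutes.

4.28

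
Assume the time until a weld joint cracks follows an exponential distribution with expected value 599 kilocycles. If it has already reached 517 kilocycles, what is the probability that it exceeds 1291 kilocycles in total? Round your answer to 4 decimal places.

The rate is λ = 1/599 = 0.00166945 per kilocycle.
P(X > s+t | X > s) = e^(−λ(s+t))/e^(−λs) = e^(−λt), independent of s = 517.
P(X > 774) = e^(−1.2922) ≈ 0.2747.

0.2747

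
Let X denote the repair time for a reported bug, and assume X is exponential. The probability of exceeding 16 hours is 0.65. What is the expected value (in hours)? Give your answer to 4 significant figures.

37.14

e^(−λ·16) = 0.65 ⇒ λ = −ln(0.65)/16 = 0.0269239.
Mean = 1/λ = 37.1417 hours.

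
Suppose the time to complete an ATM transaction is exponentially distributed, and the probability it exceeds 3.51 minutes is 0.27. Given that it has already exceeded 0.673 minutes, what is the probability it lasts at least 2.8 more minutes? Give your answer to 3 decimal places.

0.352

From e^(−λ·3.51) = 0.27, λ = −ln(0.27)/3.51 = 0.373029.
Memoryless: P(X > 0.673+2.8 | X > 0.673) = P(X > 2.8) = e^(−0.373029·2.8) ≈ 0.352.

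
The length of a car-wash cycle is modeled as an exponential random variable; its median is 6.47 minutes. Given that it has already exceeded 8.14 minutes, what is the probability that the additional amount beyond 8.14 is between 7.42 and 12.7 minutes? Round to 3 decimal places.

For an exponential, median = ln(2)/λ, so λ = ln 2 / 6.47 = 0.107132 per minute.
Memoryless: the residual past 8.14 is again Exp(λ).
P(7.42 < residual < 12.7) = e^(−λ·7.42) − e^(−λ·12.7) = 0.45162 − 0.25651 ≈ 0.195.

0.195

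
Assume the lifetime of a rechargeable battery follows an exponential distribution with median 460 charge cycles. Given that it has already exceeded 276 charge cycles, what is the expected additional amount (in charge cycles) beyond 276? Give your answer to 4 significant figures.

663.6

For an exponential, median = ln(2)/λ, so λ = ln 2 / 460 = 0.00150684 per charge cycle.
By memorylessness, the remaining amount past any threshold is again Exp(λ) with mean 1/λ = 663.64 charge cycles.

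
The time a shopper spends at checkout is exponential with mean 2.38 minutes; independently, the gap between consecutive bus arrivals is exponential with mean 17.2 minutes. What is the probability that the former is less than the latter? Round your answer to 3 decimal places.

λ_1 = 1/2.38 = 0.420168, λ_2 = 1/17.2 = 0.0581395.
For independent exponentials, P(the former < the latter) = λ_1/(λ_1+λ_2) = 0.420168/0.478308 ≈ 0.878.

0.878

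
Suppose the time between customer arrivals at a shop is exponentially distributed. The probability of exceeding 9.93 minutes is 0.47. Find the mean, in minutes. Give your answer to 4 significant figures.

e^(−λ·9.93) = 0.47 ⇒ λ = −ln(0.47)/9.93 = 0.0760345.
Mean = 1/λ = 13.1519 minutes.

13.15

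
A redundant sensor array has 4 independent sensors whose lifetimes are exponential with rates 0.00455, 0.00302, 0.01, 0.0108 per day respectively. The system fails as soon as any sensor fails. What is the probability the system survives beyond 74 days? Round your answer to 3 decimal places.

The time to first failure is exponential with rate Σλ = 0.00455 + 0.00302 + 0.01 + 0.0108 = 0.02837.
P(min > 74) = e^(−0.02837·74) = e^(−2.0994) ≈ 0.123.

0.123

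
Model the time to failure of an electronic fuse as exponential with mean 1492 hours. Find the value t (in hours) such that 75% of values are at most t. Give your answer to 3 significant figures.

2070

The rate is λ = 1/1492 = 0.000670241 per hour.
Set 1 − e^(−λt) = 0.75, so t = −ln(0.25)/λ = 1.3863/0.000670241 ≈ 2068.35 hours.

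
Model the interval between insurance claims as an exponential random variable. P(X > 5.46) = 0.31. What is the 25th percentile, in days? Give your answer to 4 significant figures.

e^(−λ·5.46) = 0.31 ⇒ λ = −ln(0.31)/5.46 = 0.214502.
25th percentile: 1 − e^(−λt) = 0.25, t = −ln(0.75)/λ = 1.34116 days.

1.341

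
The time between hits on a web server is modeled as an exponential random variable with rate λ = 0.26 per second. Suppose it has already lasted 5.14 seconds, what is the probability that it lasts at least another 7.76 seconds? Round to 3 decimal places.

0.133

By the memoryless property, P(X > 5.14+7.76 | X > 5.14) = P(X > 7.76).
P(X > 7.76) = e^(−2.0176) ≈ 0.133.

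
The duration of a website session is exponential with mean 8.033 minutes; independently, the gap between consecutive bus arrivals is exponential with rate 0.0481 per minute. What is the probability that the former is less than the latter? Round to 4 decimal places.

λ_1 = 1/8.033 = 0.124486, λ_2 = 0.0481.
For independent exponentials, P(the former < the latter) = λ_1/(λ_1+λ_2) = 0.124486/0.172586 ≈ 0.7213.

0.7213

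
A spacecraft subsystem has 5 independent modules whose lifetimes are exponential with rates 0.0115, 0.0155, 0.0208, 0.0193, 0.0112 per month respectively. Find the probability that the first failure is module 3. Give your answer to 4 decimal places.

0.2656

The time to first failure is exponential with rate Σλ = 0.0115 + 0.0155 + 0.0208 + 0.0193 + 0.0112 = 0.0783.
P(module 3 first) = λ_3/Σλ = 0.0208/0.0783 ≈ 0.2656.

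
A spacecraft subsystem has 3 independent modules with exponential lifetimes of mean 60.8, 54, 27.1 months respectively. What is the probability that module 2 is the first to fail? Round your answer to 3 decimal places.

0.258

Rates: λ_i = 1/mean_i → 0.0164474, 0.0185185, 0.0369004; Σλ = 0.0718663.
P(module 2 first) = λ_2/Σλ = 0.0185185/0.0718663 ≈ 0.258.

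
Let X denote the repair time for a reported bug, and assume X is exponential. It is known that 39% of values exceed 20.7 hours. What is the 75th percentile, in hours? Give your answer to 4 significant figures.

e^(−λ·20.7) = 0.39 ⇒ λ = −ln(0.39)/20.7 = 0.0454883.
75th percentile: 1 − e^(−λt) = 0.75, t = −ln(0.25)/λ = 30.4758 hours.

30.48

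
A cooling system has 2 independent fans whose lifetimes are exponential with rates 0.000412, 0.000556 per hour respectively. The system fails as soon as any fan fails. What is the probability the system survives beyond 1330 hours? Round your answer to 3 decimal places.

The time to first failure is exponential with rate Σλ = 0.000412 + 0.000556 = 0.000968.
P(min > 1330) = e^(−0.000968·1330) = e^(−1.2874) ≈ 0.276.

0.276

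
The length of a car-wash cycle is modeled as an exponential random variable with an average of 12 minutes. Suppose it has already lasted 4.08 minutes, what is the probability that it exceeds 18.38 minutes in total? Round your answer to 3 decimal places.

0.304

The rate is λ = 1/12 = 0.0833333 per minute.
By the memoryless property, P(X > 4.08+14.3 | X > 4.08) = P(X > 14.3).
P(X > 14.3) = e^(−1.1917) ≈ 0.304.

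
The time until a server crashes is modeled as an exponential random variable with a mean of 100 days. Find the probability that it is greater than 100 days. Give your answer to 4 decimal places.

The rate is λ = 1/100 = 0.01 per day.
P(X > 100) = e^(−λ·100) = e^(−1) ≈ 0.3679.

0.3679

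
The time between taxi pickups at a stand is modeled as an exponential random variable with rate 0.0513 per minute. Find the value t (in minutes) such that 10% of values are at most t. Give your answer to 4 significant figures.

Set 1 − e^(−λt) = 0.1, so t = −ln(0.9)/λ = 0.10536/0.0513 ≈ 2.05381 minutes.

2.054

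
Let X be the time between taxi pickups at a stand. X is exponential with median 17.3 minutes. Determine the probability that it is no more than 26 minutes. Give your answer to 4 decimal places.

0.6472

For an exponential, median = ln(2)/λ, so λ = ln 2 / 17.3 = 0.0400663 per minute.
P(X ≤ 26) = 1 − e^(−λ·26) = 1 − e^(−1.0417) ≈ 0.6472.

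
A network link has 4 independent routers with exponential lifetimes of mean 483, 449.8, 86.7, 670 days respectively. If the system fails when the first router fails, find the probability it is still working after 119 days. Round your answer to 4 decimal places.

0.1273

The first failure time is exponential with rate Σλ_i = 1/483 + 1/449.8 + 1/86.7 + 1/670 = 0.0173202 per day.
P(min > 119) = e^(−0.0173202·119) = e^(−2.0611) ≈ 0.1273.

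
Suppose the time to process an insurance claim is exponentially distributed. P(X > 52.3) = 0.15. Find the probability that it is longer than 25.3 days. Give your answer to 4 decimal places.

e^(−λ·52.3) = 0.15 ⇒ λ = −ln(0.15)/52.3 = 0.0362738.
P(X > 25.3) = e^(−0.0362738·25.3) = e^(−0.91773) ≈ 0.3994.

0.3994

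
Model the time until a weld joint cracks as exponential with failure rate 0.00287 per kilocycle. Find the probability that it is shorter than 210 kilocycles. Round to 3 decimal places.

0.453

P(X ≤ 210) = 1 − e^(−λ·210) = 1 − e^(−0.6027) ≈ 0.453.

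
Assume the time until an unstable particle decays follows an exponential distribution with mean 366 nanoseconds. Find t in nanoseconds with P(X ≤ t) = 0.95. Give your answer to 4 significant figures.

1096

The rate is λ = 1/366 = 0.00273224 per nanosecond.
Set 1 − e^(−λt) = 0.95, so t = −ln(0.05)/λ = 2.9957/0.00273224 ≈ 1096.44 nanoseconds.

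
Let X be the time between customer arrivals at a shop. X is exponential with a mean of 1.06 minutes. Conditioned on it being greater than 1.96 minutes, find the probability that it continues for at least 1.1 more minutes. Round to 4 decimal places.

0.3543

The rate is λ = 1/1.06 = 0.943396 per minute.
The exponential is memoryless, so the remaining time is again Exp(λ): the condition X > 1.96 is irrelevant.
P(X > 1.1) = e^(−1.0377) ≈ 0.3543.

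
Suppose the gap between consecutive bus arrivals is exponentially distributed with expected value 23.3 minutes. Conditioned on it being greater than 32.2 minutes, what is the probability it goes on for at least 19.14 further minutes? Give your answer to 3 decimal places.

The rate is λ = 1/23.3 = 0.0429185 per minute.
The exponential is memoryless, so the remaining time is again Exp(λ): the condition X > 32.2 is irrelevant.
P(X > 19.14) = e^(−0.82146) ≈ 0.440.

0.440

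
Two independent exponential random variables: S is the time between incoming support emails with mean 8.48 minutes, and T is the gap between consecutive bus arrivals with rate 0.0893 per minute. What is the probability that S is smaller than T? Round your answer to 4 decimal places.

0.5691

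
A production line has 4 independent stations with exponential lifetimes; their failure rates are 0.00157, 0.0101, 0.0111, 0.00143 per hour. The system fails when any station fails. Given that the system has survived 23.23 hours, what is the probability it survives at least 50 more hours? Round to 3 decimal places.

Time to first failure ~ Exp(Σλ) with Σλ = 0.0242.
By memorylessness, P(T > 23.23+50 | T > 23.23) = P(T > 50) = e^(−0.0242·50) ≈ 0.298.

0.298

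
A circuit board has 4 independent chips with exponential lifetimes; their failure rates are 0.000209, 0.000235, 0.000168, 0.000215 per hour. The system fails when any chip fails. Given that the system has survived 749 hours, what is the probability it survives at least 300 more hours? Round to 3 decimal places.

0.780

Time to first failure ~ Exp(Σλ) with Σλ = 0.000827.
By memorylessness, P(T > 749+300 | T > 749) = P(T > 300) = e^(−0.000827·300) ≈ 0.780.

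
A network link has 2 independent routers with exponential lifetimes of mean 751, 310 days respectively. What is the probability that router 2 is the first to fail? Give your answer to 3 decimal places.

0.708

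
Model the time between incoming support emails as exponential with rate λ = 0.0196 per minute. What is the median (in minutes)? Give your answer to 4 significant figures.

Set 1 − e^(−λt) = 0.5, so t = −ln(0.5)/λ = 0.69315/0.0196 ≈ 35.3647 minutes.

35.36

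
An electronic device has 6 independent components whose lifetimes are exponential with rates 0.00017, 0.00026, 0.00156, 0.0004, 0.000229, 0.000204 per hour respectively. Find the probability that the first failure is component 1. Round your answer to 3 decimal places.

The time to first failure is exponential with rate Σλ = 0.00017 + 0.00026 + 0.00156 + 0.0004 + 0.000229 + 0.000204 = 0.002823.
P(component 1 first) = λ_1/Σλ = 0.00017/0.002823 ≈ 0.060.

0.060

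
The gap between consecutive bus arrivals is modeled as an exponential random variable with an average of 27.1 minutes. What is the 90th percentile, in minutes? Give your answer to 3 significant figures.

The rate is λ = 1/27.1 = 0.0369004 per minute.
Set 1 − e^(−λt) = 0.9, so t = −ln(0.1)/λ = 2.3026/0.0369004 ≈ 62.4001 minutes.

62.4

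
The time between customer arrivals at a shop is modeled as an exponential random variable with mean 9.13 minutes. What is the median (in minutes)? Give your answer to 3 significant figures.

The rate is λ = 1/9.13 = 0.109529 per minute.
Set 1 − e^(−λt) = 0.5, so t = −ln(0.5)/λ = 0.69315/0.109529 ≈ 6.32843 minutes.

6.33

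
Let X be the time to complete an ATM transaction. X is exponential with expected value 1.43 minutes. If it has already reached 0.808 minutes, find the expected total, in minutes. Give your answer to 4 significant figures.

2.238

The rate is λ = 1/1.43 = 0.699301 per minute.
By memorylessness, E[X | X > 0.808] = 0.808 + 1/λ = 0.808 + 1.43 = 2.238 minutes.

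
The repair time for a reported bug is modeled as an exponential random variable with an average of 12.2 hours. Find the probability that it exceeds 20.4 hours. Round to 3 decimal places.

The rate is λ = 1/12.2 = 0.0819672 per hour.
P(X > 20.4) = e^(−λ·20.4) = e^(−1.6721) ≈ 0.188.

0.188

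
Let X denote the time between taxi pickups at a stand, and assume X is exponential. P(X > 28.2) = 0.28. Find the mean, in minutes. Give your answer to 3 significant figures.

e^(−λ·28.2) = 0.28 ⇒ λ = −ln(0.28)/28.2 = 0.0451406.
Mean = 1/λ = 22.153 minutes.

22.2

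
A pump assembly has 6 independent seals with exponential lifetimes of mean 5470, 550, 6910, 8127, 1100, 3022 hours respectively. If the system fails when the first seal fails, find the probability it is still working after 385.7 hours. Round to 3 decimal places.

0.258

The first failure time is exponential with rate Σλ_i = 1/5470 + 1/550 + 1/6910 + 1/8127 + 1/1100 + 1/3022 = 0.00350876 per hour.
P(min > 385.7) = e^(−0.00350876·385.7) = e^(−1.3533) ≈ 0.258.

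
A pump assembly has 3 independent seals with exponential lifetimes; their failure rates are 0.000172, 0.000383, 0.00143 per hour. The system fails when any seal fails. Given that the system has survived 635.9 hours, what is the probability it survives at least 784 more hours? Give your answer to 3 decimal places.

Time to first failure ~ Exp(Σλ) with Σλ = 0.001985.
By memorylessness, P(T > 635.9+784 | T > 635.9) = P(T > 784) = e^(−0.001985·784) ≈ 0.211.

0.211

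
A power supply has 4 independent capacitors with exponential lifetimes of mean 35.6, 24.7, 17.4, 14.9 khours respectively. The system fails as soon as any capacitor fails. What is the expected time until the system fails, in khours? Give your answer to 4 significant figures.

The first failure time is exponential with rate Σλ_i = 1/35.6 + 1/24.7 + 1/17.4 + 1/14.9 = 0.193161 per khour.
E[min] = 1/Σλ = 1/0.193161 = 5.17703 khours.

5.177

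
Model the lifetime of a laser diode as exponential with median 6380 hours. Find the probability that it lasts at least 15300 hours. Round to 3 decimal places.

0.190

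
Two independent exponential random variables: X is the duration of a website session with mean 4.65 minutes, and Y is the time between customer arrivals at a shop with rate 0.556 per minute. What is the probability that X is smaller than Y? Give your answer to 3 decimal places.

0.279

λ_1 = 1/4.65 = 0.215054, λ_2 = 0.556.
For independent exponentials, P(X < Y) = λ_1/(λ_1+λ_2) = 0.215054/0.771054 ≈ 0.279.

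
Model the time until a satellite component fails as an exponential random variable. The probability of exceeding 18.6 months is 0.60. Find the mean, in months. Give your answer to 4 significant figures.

36.41

e^(−λ·18.6) = 0.60 ⇒ λ = −ln(0.60)/18.6 = 0.0274637.
Mean = 1/λ = 36.4116 months.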